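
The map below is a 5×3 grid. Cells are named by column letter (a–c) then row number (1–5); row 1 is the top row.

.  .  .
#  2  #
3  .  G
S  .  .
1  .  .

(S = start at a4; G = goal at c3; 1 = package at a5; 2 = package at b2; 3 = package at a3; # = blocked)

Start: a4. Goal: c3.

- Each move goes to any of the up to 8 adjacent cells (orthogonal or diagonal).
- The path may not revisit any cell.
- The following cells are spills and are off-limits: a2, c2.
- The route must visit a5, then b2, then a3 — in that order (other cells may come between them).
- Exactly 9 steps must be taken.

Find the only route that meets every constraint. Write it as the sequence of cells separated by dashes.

The waypoints must appear in the order a5, b2, a3, with no cell reused.
Route from a4: down 1 to a5, right 2 to c5, up 1 to c4, up-left 1 to b3, up 1 to b2, down-left 1 to a3, down-right 1 to b4, up-right 1 to c3 — 9 moves in all.
Check: order respected (1 at step 1, 2 at step 6, 3 at step 7); 9 moves as required.

a4 - a5 - b5 - c5 - c4 - b3 - b2 - a3 - b4 - c3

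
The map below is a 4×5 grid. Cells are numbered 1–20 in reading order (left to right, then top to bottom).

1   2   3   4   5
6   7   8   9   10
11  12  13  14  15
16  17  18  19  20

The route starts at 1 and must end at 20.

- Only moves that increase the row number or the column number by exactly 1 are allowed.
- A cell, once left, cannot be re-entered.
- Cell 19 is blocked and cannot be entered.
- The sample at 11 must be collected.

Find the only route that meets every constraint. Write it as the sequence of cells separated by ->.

Moves only go right or down, so the column and row indices never decrease.
Route from 1: 2× down (reaching 11), 4× right (reaching 15), down to 20 — 7 moves in all.
Check: all required cells visited.

1 -> 6 -> 11 -> 12 -> 13 -> 14 -> 15 -> 20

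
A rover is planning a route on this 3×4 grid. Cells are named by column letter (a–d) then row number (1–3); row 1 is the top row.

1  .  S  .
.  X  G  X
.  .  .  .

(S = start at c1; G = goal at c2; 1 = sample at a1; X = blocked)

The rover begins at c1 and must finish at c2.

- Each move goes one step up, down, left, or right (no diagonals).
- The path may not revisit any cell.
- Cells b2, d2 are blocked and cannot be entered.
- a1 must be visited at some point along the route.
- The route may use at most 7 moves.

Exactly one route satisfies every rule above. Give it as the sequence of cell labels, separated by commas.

The 7-move cap with required stops at a1 leaves no slack for detours.
Route from c1: 2× left (reaching a1), 2× down (reaching a3), 2× right (reaching c3), up to c2 — 7 moves in all.
Check: all required cells visited; 7 ≤ 7 moves.

c1, b1, a1, a2, a3, b3, c3, c2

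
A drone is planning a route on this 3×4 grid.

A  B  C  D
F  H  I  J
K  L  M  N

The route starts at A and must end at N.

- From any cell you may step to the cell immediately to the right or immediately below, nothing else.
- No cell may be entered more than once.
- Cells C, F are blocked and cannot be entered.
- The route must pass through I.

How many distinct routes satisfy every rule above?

2

A right/down-only route from A to N makes exactly 2 down-moves and 3 right-moves in some order.
With no other constraints that would be C(5,2) = 10 routes.
Split at I and multiply the segment counts (each segment already excludes blocked cells): A→I: 1; I→N: 2; product = 2.
That gives 2 routes.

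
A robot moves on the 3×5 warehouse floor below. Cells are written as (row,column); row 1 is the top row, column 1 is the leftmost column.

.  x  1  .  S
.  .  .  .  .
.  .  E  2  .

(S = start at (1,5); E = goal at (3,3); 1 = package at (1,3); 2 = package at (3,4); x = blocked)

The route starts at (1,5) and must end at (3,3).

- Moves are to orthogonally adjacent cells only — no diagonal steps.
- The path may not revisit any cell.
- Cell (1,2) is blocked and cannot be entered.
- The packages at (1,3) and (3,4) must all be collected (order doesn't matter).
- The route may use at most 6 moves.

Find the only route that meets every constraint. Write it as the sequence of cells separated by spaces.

(1,5) (1,4) (1,3) (2,3) (2,4) (3,4) (3,3)

The 6-move cap with required stops at (1,3), (3,4) leaves no slack for detours.
Route from (1,5): 2× left (reaching (1,3)), down to (2,3), right to (2,4), down to (3,4), left to (3,3) — 6 moves in all.
Check: all required cells visited; 6 ≤ 6 moves.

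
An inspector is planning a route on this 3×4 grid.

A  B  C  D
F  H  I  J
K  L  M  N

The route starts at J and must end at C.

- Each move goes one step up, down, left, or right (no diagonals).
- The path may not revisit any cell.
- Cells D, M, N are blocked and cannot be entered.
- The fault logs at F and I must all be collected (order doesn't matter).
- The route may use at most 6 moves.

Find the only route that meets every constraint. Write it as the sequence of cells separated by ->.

J -> I -> H -> F -> A -> B -> C

Any route must reach F and I and still end at C within 6 moves, so the order of the required stops is forced.
Route from J: 3× left (reaching F), up to A, 2× right (reaching C) — 6 moves in all.
Check: all required cells visited; 6 ≤ 6 moves.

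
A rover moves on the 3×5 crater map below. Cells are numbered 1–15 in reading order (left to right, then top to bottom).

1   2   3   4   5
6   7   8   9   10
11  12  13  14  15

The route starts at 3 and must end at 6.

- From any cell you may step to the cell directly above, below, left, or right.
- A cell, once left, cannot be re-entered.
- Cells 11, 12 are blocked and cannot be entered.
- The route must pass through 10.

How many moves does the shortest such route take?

Any route passes through 10 somewhere between 3 and 6. Summing Manhattan distances along the two legs (3 → 10 → 6) gives a lower bound of 3 + 4 = 7 moves.
A route of 7 moves achieves this: 3 → 4 → 5 → 10 → 9 → 8 → 7 → 6.
Since 7 matches the lower bound, it is optimal.

7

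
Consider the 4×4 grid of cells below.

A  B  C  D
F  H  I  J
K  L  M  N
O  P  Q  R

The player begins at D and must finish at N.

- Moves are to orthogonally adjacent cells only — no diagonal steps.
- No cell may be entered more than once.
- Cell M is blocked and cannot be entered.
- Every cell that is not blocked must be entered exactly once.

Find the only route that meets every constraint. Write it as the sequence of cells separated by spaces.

Need to visit all 15 open cells exactly once, starting at D and ending at N.
Cell Q has only two open neighbours (P and R), so the path must pass straight through it: one of those is the cell it's entered from and the other is where it exits.
Route from D: down to J, left to I, up to C, 2× left (reaching A), down to F, right to H, down to L, left to K, down to O, 3× right (reaching R), up to N — 14 moves in all.
Check: all 15 open cells covered.

D J I C B A F H L K O P Q R N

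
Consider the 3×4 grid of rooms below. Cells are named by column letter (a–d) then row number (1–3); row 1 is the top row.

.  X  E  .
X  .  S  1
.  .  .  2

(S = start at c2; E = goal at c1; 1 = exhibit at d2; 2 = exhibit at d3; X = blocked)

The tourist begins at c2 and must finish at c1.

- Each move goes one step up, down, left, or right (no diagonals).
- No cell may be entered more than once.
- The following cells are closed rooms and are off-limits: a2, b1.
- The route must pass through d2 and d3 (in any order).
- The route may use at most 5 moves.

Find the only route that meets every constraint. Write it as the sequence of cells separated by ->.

c2 -> c3 -> d3 -> d2 -> d1 -> c1

The 5-move cap with required stops at d2, d3 leaves no slack for detours.
Route from c2: down to c3, right to d3, 2× up (reaching d1), left to c1 — 5 moves in all.
Check: all required cells visited; 5 ≤ 5 moves.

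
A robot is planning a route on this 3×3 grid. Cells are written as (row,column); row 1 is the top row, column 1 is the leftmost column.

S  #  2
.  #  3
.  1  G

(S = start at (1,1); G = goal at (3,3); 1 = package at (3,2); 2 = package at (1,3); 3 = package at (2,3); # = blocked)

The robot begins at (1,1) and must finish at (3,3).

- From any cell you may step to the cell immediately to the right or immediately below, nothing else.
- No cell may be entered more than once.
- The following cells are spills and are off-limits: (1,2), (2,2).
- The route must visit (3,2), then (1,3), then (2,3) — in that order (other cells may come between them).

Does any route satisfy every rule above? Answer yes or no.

no

(1,3) lies above (3,2), so going from (3,2) to (1,3) would need an upward move — but moves only go right/down, so (3,2) cannot be visited before (1,3).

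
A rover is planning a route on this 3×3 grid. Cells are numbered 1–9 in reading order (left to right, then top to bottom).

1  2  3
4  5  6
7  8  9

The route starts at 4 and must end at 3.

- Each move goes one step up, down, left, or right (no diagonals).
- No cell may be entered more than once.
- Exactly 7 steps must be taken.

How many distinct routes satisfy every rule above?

2

Need simple routes of exactly 7 moves from 4 to 3 (Manhattan distance 3, so 2 moves are spent on a detour and 2 undoing it).
Enumerating: 4 1 2 5 8 9 6 3 | 4 7 8 9 6 5 2 3.
That gives 2 routes.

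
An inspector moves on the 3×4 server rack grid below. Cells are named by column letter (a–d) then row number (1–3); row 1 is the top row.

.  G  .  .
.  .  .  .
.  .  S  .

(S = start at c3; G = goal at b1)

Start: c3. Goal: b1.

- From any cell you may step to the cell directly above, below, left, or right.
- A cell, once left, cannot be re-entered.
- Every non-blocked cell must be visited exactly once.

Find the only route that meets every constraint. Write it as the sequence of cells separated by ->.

Need to visit all 12 open cells exactly once, starting at c3 and ending at b1.
Cell a1 has only two open neighbours (a2 and b1), so the path must pass straight through it: one of those is the cell it's entered from and the other is where it exits.
Route from c3: right 1 to d3, up 2 to d1, left 1 to c1, down 1 to c2, left 1 to b2, down 1 to b3, left 1 to a3, up 2 to a1, right 1 to b1 — 11 moves in all.
Check: all 12 open cells covered.

c3 -> d3 -> d2 -> d1 -> c1 -> c2 -> b2 -> b3 -> a3 -> a2 -> a1 -> b1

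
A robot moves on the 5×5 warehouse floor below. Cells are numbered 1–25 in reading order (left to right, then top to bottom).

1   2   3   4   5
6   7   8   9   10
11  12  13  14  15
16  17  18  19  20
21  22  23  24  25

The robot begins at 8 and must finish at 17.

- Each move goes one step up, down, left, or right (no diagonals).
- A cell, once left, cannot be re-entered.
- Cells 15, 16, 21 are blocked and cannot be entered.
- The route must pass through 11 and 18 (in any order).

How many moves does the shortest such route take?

7

Any route passes through 11 and 18 in some order between 8 and 17. Summing Manhattan distances along each leg and taking the cheapest ordering (8 → 11 → 18 → 17) gives a lower bound of 3 + 3 + 1 = 7 moves.
A route of 7 moves achieves this: 8 → 7 → 6 → 11 → 12 → 13 → 18 → 17.
Since 7 matches the lower bound, it is optimal.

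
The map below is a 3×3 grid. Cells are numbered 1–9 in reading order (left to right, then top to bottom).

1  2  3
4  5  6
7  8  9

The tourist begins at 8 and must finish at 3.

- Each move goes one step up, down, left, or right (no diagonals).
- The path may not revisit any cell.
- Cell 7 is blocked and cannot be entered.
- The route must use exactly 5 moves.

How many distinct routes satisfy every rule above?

Need simple routes of exactly 5 moves from 8 to 3 (Manhattan distance 3, so 1 moves are spent on a detour and 1 undoing it).
Enumerating: 8 5 4 1 2 3 | 8 9 6 5 2 3.
That gives 2 routes.

2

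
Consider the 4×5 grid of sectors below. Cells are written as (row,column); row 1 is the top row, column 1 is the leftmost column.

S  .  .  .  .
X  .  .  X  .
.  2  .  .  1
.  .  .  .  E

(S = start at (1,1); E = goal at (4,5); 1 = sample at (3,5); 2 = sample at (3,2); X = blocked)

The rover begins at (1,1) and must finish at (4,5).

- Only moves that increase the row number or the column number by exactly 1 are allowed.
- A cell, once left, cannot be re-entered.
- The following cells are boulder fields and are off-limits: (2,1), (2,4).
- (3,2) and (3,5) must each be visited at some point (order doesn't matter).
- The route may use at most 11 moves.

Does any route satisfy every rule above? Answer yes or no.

One route that works: (1,1) → (1,2) → (2,2) → (3,2) → (3,3) → (3,4) → (3,5) → (4,5).

yes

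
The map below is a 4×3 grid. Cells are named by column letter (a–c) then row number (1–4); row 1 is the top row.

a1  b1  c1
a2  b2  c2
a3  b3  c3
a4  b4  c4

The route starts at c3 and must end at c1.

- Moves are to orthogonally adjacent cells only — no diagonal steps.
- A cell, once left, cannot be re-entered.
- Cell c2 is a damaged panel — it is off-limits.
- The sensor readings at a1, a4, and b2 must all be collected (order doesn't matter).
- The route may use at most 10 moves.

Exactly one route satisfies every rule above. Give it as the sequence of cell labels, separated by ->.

c3 -> c4 -> b4 -> a4 -> a3 -> b3 -> b2 -> a2 -> a1 -> b1 -> c1

The budget equals the shortest possible length, so every move has to be on a shortest route through the required cells.
Route from c3: down to c4, 2× left (reaching a4), up to a3, right to b3, up to b2, left to a2, up to a1, 2× right (reaching c1) — 10 moves in all.
Check: all required cells visited; 10 ≤ 10 moves.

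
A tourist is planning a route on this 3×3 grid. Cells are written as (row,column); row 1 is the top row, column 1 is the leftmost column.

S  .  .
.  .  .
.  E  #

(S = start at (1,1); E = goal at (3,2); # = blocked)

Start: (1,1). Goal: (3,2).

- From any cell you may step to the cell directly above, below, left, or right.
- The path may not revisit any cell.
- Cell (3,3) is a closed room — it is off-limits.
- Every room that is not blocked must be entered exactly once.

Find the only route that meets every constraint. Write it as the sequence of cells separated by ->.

(1,1) -> (1,2) -> (1,3) -> (2,3) -> (2,2) -> (2,1) -> (3,1) -> (3,2)

Need to visit all 8 open cells exactly once, starting at (1,1) and ending at (3,2).
Cell (1,3) has only two open neighbours ((2,3) and (1,2)), so the path must pass straight through it: one of those is the cell it's entered from and the other is where it exits.
Route from (1,1): right 2 to (1,3), down 1 to (2,3), left 2 to (2,1), down 1 to (3,1), right 1 to (3,2) — 7 moves in all.
Check: all 8 open cells covered.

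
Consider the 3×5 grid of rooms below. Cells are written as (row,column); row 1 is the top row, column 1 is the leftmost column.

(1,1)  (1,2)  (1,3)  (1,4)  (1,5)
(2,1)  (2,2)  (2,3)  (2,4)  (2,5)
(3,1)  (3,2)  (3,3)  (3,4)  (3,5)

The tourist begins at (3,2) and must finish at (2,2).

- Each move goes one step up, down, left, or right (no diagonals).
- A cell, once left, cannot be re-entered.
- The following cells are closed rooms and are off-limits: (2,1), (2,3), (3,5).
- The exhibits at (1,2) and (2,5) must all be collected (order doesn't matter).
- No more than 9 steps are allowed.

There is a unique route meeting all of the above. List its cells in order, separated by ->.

(3,2) -> (3,3) -> (3,4) -> (2,4) -> (2,5) -> (1,5) -> (1,4) -> (1,3) -> (1,2) -> (2,2)

The 9-move cap with required stops at (1,2), (2,5) leaves no slack for detours.
Route from (3,2): 2× right (reaching (3,4)), up to (2,4), right to (2,5), up to (1,5), 3× left (reaching (1,2)), down to (2,2) — 9 moves in all.
Check: all required cells visited; 9 ≤ 9 moves.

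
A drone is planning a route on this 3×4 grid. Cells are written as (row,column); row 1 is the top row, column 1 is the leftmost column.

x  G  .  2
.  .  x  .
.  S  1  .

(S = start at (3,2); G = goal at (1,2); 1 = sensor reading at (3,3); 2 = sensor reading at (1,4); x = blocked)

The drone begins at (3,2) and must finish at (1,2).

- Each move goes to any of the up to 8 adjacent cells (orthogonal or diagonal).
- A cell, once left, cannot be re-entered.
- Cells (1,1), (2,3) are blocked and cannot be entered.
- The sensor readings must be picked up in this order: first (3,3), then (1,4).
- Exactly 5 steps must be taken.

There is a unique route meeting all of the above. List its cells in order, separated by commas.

(3,2), (3,3), (2,4), (1,4), (1,3), (1,2)

The waypoints must appear in the order (3,3), (1,4), with no cell reused.
Route from (3,2): right 1 to (3,3), up-right 1 to (2,4), up 1 to (1,4), left 2 to (1,2) — 5 moves in all.
Check: order respected (1 at step 1, 2 at step 3); 5 moves as required.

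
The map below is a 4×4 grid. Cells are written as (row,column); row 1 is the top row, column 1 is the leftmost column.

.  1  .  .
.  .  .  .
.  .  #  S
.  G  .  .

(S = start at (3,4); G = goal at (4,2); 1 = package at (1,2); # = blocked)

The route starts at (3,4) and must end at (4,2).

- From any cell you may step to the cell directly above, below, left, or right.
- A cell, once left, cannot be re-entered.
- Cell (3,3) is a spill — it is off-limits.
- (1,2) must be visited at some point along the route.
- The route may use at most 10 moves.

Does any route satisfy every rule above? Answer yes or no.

yes

One route that works: (3,4) → (2,4) → (1,4) → (1,3) → (1,2) → (2,2) → (3,2) → (4,2).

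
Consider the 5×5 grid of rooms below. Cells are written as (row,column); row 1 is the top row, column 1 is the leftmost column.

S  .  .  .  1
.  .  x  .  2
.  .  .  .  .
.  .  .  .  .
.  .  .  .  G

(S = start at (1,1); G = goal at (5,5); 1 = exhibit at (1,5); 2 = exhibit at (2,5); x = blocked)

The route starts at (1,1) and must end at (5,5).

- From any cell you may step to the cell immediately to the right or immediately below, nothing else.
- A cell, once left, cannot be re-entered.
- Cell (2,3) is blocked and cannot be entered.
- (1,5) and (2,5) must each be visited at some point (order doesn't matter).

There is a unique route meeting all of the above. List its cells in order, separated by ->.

Moves only go right or down, so the column and row indices never decrease.
Route from (1,1): right 4 to (1,5), down 4 to (5,5) — 8 moves in all.
Check: all required cells visited.

(1,1) -> (1,2) -> (1,3) -> (1,4) -> (1,5) -> (2,5) -> (3,5) -> (4,5) -> (5,5)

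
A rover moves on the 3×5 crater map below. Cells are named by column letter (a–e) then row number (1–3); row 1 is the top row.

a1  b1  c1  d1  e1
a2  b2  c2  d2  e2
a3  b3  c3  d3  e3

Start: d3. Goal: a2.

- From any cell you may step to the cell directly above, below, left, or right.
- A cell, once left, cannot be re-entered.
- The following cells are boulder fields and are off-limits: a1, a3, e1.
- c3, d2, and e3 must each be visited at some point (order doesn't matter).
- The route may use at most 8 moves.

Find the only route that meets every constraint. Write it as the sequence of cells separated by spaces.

d3 e3 e2 d2 c2 c3 b3 b2 a2

Any route must reach c3, d2, and e3 and still end at a2 within 8 moves, so the order of the required stops is forced.
Route from d3: right 1 to e3, up 1 to e2, left 2 to c2, down 1 to c3, left 1 to b3, up 1 to b2, left 1 to a2 — 8 moves in all.
Check: all required cells visited; 8 ≤ 8 moves.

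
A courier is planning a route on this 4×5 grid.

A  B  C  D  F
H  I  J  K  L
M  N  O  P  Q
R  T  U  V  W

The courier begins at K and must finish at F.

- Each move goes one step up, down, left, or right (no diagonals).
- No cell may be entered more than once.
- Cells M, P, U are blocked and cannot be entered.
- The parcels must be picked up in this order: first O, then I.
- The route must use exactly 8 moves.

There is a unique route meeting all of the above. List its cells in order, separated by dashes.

The waypoints must appear in the order O, I, with no cell reused.
Route from K: left 1 to J, down 1 to O, left 1 to N, up 2 to B, right 3 to F — 8 moves in all.
Check: order respected (O at step 2, I at step 4); 8 moves as required.

K - J - O - N - I - B - C - D - F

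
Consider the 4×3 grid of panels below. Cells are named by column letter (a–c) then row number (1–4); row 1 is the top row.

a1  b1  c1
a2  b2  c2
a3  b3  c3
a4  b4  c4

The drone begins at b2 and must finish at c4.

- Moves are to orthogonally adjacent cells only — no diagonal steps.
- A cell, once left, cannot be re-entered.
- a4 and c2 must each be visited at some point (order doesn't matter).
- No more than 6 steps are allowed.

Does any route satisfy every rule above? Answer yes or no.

no

Even ignoring the no-revisit rule, getting from b2 to c4, taking the cheapest ordering b2 → c2 → a4 → c4 needs at least 1 + 4 + 2 = 7 moves (Manhattan distance per leg), which exceeds the 6-move limit.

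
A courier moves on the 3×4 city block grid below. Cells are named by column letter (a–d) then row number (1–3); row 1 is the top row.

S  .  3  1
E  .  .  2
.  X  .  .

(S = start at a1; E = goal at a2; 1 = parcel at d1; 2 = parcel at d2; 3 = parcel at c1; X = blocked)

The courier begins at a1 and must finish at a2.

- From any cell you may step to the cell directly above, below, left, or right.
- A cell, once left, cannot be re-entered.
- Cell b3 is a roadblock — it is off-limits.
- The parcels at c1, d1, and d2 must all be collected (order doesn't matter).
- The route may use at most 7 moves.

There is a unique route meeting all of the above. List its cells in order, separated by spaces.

a1 b1 c1 d1 d2 c2 b2 a2

The budget equals the shortest possible length, so every move has to be on a shortest route through the required cells.
Route from a1: right 3 to d1, down 1 to d2, left 3 to a2 — 7 moves in all.
Check: all required cells visited; 7 ≤ 7 moves.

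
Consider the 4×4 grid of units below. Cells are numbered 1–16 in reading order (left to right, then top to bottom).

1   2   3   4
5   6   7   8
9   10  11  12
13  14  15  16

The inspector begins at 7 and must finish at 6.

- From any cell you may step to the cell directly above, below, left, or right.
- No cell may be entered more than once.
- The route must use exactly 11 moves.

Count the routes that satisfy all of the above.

23

Need simple routes of exactly 11 moves from 7 to 6 (Manhattan distance 1, so 5 moves are spent on a detour and 5 undoing it).
Branch systematically from the start, pruning whenever the remaining move budget drops below the Manhattan distance to 6 or differs from it in parity. Grouping the completions by first move — via 3: 10; via 11: 5; via 8: 8 (no valid completion starts via 6) — and summing: 10 + 5 + 8 = 23.
That gives 23 routes.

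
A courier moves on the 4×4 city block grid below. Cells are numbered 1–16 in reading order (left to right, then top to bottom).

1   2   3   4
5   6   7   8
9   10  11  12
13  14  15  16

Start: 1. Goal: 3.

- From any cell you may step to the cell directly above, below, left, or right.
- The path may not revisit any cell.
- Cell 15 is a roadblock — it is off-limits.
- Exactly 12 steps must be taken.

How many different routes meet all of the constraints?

5

Need simple routes of exactly 12 moves from 1 to 3 (Manhattan distance 2, so 5 moves are spent on a detour and 5 undoing it).
Enumerating: 1 5 9 13 14 10 6 7 11 12 8 4 3 | 1 5 9 13 14 10 11 12 8 7 6 2 3 | 1 2 6 5 9 13 14 10 11 7 8 4 3 | 1 2 6 5 9 13 14 10 11 12 8 4 3 | 1 2 6 5 9 13 14 10 11 12 8 7 3.
That gives 5 routes.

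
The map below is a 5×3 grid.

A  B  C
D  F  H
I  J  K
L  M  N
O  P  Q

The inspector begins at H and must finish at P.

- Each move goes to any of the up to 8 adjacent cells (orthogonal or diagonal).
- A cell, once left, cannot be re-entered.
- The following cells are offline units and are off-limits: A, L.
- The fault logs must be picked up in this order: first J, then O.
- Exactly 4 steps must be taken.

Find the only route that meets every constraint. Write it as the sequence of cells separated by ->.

The waypoints must appear in the order J, O, with no cell reused.
Route from H: down-left to J, down to M, down-left to O, right to P — 4 moves in all.
Check: order respected (J at step 1, O at step 3); 4 moves as required.

H -> J -> M -> O -> P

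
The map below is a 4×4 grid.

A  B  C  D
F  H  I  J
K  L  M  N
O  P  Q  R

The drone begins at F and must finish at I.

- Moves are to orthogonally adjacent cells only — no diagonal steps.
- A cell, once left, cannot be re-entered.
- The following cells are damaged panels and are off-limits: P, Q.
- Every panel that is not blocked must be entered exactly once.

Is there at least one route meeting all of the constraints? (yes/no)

no

Cell O has only one open neighbour but is neither the start nor the goal, so a Hamiltonian route would have to both enter and leave it through the same neighbour — impossible without revisiting.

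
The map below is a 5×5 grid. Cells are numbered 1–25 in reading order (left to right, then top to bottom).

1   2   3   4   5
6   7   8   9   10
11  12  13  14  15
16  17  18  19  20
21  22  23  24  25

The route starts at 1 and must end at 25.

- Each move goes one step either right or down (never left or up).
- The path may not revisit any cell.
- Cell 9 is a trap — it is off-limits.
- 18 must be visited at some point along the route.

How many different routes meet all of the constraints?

30

A right/down-only route from 1 to 25 makes exactly 4 down-moves and 4 right-moves in some order.
With no other constraints that would be C(8,4) = 70 routes.
Split at 18 and multiply the segment counts (each segment already excludes blocked cells): 1→18: 10; 18→25: 3; product = 30.
That gives 30 routes.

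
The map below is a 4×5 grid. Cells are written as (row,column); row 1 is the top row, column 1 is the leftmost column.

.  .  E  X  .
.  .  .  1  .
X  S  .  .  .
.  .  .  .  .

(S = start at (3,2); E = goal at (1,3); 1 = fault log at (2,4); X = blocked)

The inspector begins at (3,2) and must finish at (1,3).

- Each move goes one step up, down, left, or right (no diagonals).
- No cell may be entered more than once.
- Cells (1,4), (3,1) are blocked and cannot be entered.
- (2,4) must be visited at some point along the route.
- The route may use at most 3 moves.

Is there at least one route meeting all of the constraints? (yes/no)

Even ignoring the no-revisit rule, getting from (3,2) to (1,3) via (2,4) needs at least 3 + 2 = 5 moves (Manhattan distance per leg), which exceeds the 3-move limit.

no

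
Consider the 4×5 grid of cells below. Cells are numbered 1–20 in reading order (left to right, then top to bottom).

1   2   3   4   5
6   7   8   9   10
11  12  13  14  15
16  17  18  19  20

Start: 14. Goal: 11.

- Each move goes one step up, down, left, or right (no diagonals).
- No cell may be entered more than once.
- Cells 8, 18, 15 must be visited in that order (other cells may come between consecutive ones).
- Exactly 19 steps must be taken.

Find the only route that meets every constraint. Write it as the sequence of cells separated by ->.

14 -> 9 -> 8 -> 13 -> 18 -> 19 -> 20 -> 15 -> 10 -> 5 -> 4 -> 3 -> 2 -> 1 -> 6 -> 7 -> 12 -> 17 -> 16 -> 11

The waypoints must appear in the order 8, 18, 15, with no cell reused.
Route from 14: up to 9, left to 8, 2× down (reaching 18), 2× right (reaching 20), 3× up (reaching 5), 4× left (reaching 1), down to 6, right to 7, 2× down (reaching 17), left to 16, up to 11 — 19 moves in all.
Check: order respected (8 at step 2, 18 at step 4, 15 at step 7); 19 moves as required.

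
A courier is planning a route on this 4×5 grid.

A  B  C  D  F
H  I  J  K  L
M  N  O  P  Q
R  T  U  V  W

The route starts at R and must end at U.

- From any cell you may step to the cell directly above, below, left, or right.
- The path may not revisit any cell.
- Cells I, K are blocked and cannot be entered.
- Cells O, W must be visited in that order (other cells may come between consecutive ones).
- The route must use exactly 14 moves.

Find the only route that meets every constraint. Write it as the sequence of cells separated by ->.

The waypoints must appear in the order O, W, with no cell reused.
Route from R: right 1 to T, up 1 to N, left 1 to M, up 2 to A, right 2 to C, down 2 to O, right 2 to Q, down 1 to W, left 2 to U — 14 moves in all.
Check: order respected (O at step 9, W at step 12); 14 moves as required.

R -> T -> N -> M -> H -> A -> B -> C -> J -> O -> P -> Q -> W -> V -> U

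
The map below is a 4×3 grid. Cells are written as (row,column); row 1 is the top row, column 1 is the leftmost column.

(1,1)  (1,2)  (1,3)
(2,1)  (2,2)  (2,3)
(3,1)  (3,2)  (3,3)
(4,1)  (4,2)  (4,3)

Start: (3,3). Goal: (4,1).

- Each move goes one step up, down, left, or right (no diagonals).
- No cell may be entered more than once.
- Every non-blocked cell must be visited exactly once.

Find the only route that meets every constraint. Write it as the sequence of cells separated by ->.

Need to visit all 12 open cells exactly once, starting at (3,3) and ending at (4,1).
Cell (1,3) has only two open neighbours ((2,3) and (1,2)), so the path must pass straight through it: one of those is the cell it's entered from and the other is where it exits.
Route from (3,3): down 1 to (4,3), left 1 to (4,2), up 2 to (2,2), right 1 to (2,3), up 1 to (1,3), left 2 to (1,1), down 3 to (4,1) — 11 moves in all.
Check: all 12 open cells covered.

(3,3) -> (4,3) -> (4,2) -> (3,2) -> (2,2) -> (2,3) -> (1,3) -> (1,2) -> (1,1) -> (2,1) -> (3,1) -> (4,1)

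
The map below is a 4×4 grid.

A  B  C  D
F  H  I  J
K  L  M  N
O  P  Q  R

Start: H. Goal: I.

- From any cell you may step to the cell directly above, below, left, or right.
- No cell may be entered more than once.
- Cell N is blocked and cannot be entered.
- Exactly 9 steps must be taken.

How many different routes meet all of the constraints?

5

Need simple routes of exactly 9 moves from H to I (Manhattan distance 1, so 4 moves are spent on a detour and 4 undoing it).
Enumerating: H B A F K O P L M I | H B A F K O P Q M I | H B A F K L P Q M I | H L P O K F A B C I | H L K F A B C D J I.
That gives 5 routes.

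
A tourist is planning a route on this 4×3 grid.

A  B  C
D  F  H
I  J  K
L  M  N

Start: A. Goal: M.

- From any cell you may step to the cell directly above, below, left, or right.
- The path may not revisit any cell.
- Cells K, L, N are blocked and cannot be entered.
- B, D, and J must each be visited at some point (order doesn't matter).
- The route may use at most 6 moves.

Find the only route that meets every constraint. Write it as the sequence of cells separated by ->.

The budget equals the shortest possible length, so every move has to be on a shortest route through the required cells.
Route from A: right 1 to B, down 1 to F, left 1 to D, down 1 to I, right 1 to J, down 1 to M — 6 moves in all.
Check: all required cells visited; 6 ≤ 6 moves.

A -> B -> F -> D -> I -> J -> M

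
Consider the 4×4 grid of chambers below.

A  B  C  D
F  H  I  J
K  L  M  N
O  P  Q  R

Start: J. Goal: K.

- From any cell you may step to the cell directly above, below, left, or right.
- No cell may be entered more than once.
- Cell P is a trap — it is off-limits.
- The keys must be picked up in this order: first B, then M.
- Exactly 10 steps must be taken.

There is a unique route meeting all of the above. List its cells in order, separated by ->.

J -> D -> C -> B -> A -> F -> H -> I -> M -> L -> K

The waypoints must appear in the order B, M, with no cell reused.
Route from J: up to D, 3× left (reaching A), down to F, 2× right (reaching I), down to M, 2× left (reaching K) — 10 moves in all.
Check: order respected (B at step 3, M at step 8); 10 moves as required.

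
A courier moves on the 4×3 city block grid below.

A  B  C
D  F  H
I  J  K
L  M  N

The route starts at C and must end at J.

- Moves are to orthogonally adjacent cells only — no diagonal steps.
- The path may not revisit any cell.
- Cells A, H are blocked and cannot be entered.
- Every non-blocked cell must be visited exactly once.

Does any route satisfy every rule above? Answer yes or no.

One route that works: C → B → F → D → I → L → M → N → K → J.

yes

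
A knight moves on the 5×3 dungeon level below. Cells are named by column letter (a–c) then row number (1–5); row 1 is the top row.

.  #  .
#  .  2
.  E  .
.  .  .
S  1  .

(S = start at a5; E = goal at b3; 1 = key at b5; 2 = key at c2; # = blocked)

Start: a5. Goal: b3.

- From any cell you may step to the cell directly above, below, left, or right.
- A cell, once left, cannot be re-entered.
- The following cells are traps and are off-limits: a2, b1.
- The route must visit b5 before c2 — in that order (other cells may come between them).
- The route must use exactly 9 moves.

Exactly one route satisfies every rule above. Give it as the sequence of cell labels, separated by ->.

a5 -> a4 -> b4 -> b5 -> c5 -> c4 -> c3 -> c2 -> b2 -> b3

The waypoints must appear in the order b5, c2, with no cell reused.
Route from a5: up 1 to a4, right 1 to b4, down 1 to b5, right 1 to c5, up 3 to c2, left 1 to b2, down 1 to b3 — 9 moves in all.
Check: order respected (1 at step 3, 2 at step 7); 9 moves as required.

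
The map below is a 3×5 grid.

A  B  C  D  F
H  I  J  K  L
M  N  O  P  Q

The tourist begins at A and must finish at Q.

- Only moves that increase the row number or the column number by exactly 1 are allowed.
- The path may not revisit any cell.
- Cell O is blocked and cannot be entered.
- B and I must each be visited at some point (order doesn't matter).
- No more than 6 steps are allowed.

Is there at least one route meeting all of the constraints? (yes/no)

One route that works: A → B → I → J → K → P → Q.

yes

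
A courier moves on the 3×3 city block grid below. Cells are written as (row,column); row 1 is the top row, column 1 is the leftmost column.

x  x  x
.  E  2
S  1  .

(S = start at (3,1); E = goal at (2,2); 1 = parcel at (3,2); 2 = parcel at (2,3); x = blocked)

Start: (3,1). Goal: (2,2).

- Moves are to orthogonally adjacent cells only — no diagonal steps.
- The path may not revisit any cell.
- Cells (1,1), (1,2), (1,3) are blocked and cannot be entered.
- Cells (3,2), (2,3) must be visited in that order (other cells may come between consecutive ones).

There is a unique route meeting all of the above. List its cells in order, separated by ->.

(3,1) -> (3,2) -> (3,3) -> (2,3) -> (2,2)

The waypoints must appear in the order (3,2), (2,3), with no cell reused.
Route from (3,1): right 2 to (3,3), up 1 to (2,3), left 1 to (2,2) — 4 moves in all.
Check: order respected (1 at step 1, 2 at step 3).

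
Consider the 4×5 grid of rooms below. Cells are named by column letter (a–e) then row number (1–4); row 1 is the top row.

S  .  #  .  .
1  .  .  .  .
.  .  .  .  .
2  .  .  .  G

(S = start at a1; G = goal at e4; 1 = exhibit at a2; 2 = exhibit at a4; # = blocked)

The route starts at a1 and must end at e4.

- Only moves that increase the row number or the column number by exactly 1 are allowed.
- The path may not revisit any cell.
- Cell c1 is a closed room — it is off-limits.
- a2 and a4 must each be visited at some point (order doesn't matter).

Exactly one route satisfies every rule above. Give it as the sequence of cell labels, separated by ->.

a1 -> a2 -> a3 -> a4 -> b4 -> c4 -> d4 -> e4

Moves only go right or down, so the column and row indices never decrease.
Route from a1: down 3 to a4, right 4 to e4 — 7 moves in all.
Check: all required cells visited.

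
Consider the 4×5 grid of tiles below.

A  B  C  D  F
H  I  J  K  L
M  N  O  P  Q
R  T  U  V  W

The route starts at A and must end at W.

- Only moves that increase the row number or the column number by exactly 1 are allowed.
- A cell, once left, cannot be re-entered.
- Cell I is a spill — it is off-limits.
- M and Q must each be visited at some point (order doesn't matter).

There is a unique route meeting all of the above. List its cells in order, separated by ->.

Moves only go right or down, so the column and row indices never decrease.
Route from A: down 2 to M, right 4 to Q, down 1 to W — 7 moves in all.
Check: all required cells visited.

A -> H -> M -> N -> O -> P -> Q -> W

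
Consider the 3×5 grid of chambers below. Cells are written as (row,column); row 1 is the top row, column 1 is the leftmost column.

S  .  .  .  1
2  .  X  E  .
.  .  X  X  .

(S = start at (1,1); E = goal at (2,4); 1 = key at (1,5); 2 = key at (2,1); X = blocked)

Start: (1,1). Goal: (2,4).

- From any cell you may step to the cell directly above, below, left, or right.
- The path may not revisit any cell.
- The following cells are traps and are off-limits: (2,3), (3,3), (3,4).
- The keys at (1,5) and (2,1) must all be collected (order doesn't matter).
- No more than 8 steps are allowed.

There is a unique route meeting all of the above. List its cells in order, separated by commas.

The 8-move cap with required stops at (1,5), (2,1) leaves no slack for detours.
Route from (1,1): down 1 to (2,1), right 1 to (2,2), up 1 to (1,2), right 3 to (1,5), down 1 to (2,5), left 1 to (2,4) — 8 moves in all.
Check: all required cells visited; 8 ≤ 8 moves.

(1,1), (2,1), (2,2), (1,2), (1,3), (1,4), (1,5), (2,5), (2,4)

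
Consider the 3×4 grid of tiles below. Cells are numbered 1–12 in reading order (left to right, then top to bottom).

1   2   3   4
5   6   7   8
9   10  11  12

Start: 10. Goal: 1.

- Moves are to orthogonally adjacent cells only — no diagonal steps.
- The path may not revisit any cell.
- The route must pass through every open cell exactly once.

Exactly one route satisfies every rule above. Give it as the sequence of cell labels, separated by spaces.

Need to visit all 12 open cells exactly once, starting at 10 and ending at 1.
Cell 12 has only two open neighbours (8 and 11), so the path must pass straight through it: one of those is the cell it's entered from and the other is where it exits.
Route from 10: left to 9, up to 5, 2× right (reaching 7), down to 11, right to 12, 2× up (reaching 4), 3× left (reaching 1) — 11 moves in all.
Check: all 12 open cells covered.

10 9 5 6 7 11 12 8 4 3 2 1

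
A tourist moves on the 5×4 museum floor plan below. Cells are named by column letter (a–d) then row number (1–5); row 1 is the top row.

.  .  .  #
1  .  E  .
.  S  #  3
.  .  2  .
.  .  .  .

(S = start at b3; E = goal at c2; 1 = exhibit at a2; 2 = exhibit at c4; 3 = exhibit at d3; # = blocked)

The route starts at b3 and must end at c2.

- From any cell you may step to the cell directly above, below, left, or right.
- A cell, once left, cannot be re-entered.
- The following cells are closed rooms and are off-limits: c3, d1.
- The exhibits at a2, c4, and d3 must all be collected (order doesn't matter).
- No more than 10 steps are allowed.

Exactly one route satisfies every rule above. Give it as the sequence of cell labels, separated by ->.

b3 -> b2 -> a2 -> a3 -> a4 -> b4 -> c4 -> d4 -> d3 -> d2 -> c2

The 10-move cap with required stops at a2, c4, d3 leaves no slack for detours.
Route from b3: up 1 to b2, left 1 to a2, down 2 to a4, right 3 to d4, up 2 to d2, left 1 to c2 — 10 moves in all.
Check: all required cells visited; 10 ≤ 10 moves.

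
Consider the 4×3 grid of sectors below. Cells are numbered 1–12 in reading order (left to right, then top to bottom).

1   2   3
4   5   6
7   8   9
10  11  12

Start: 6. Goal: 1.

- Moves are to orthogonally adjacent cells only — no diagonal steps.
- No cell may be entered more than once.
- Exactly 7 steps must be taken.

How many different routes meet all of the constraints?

8

Need simple routes of exactly 7 moves from 6 to 1 (Manhattan distance 3, so 2 moves are spent on a detour and 2 undoing it).
Enumerating: 6 3 2 5 8 7 4 1 | 6 9 12 11 8 5 2 1 | 6 9 12 11 8 5 4 1 | 6 9 12 11 8 7 4 1 | 6 9 12 11 10 7 4 1 | 6 9 8 11 10 7 4 1 | 6 9 8 7 4 5 2 1 | 6 5 8 11 10 7 4 1.
That gives 8 routes.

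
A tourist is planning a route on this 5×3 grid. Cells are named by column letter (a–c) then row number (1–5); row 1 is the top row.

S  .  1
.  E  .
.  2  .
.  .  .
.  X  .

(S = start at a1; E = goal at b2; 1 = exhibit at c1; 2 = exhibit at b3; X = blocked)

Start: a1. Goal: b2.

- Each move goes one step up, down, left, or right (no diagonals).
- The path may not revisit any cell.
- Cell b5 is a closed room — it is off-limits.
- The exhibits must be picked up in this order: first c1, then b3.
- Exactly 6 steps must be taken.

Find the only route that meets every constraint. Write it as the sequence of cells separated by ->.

The waypoints must appear in the order c1, b3, with no cell reused.
Route from a1: right 2 to c1, down 2 to c3, left 1 to b3, up 1 to b2 — 6 moves in all.
Check: order respected (1 at step 2, 2 at step 5); 6 moves as required.

a1 -> b1 -> c1 -> c2 -> c3 -> b3 -> b2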